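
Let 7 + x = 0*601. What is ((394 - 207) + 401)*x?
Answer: -4116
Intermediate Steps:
x = -7 (x = -7 + 0*601 = -7 + 0 = -7)
((394 - 207) + 401)*x = ((394 - 207) + 401)*(-7) = (187 + 401)*(-7) = 588*(-7) = -4116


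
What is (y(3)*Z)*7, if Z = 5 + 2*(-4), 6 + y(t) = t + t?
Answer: 0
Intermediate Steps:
y(t) = -6 + 2*t (y(t) = -6 + (t + t) = -6 + 2*t)
Z = -3 (Z = 5 - 8 = -3)
(y(3)*Z)*7 = ((-6 + 2*3)*(-3))*7 = ((-6 + 6)*(-3))*7 = (0*(-3))*7 = 0*7 = 0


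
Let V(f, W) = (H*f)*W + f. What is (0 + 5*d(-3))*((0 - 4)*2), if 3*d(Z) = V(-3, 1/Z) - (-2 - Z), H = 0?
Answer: 160/3 ≈ 53.333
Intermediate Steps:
V(f, W) = f (V(f, W) = (0*f)*W + f = 0*W + f = 0 + f = f)
d(Z) = -⅓ + Z/3 (d(Z) = (-3 - (-2 - Z))/3 = (-3 + (2 + Z))/3 = (-1 + Z)/3 = -⅓ + Z/3)
(0 + 5*d(-3))*((0 - 4)*2) = (0 + 5*(-⅓ + (⅓)*(-3)))*((0 - 4)*2) = (0 + 5*(-⅓ - 1))*(-4*2) = (0 + 5*(-4/3))*(-8) = (0 - 20/3)*(-8) = -20/3*(-8) = 160/3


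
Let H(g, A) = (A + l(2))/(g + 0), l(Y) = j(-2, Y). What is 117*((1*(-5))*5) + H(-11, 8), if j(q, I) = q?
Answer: -32181/11 ≈ -2925.5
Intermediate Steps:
l(Y) = -2
H(g, A) = (-2 + A)/g (H(g, A) = (A - 2)/(g + 0) = (-2 + A)/g)
117*((1*(-5))*5) + H(-11, 8) = 117*((1*(-5))*5) + (-2 + 8)/(-11) = 117*(-5*5) - 1/11*6 = 117*(-25) - 6/11 = -2925 - 6/11 = -32181/11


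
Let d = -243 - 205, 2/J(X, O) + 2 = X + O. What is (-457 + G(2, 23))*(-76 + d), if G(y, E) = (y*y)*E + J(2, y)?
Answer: 190736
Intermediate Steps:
J(X, O) = 2/(-2 + O + X) (J(X, O) = 2/(-2 + (X + O)) = 2/(-2 + (O + X)) = 2/(-2 + O + X))
d = -448
G(y, E) = 2/y + E*y**2 (G(y, E) = (y*y)*E + 2/(-2 + y + 2) = y**2*E + 2/y = E*y**2 + 2/y = 2/y + E*y**2)
(-457 + G(2, 23))*(-76 + d) = (-457 + (2 + 23*2**3)/2)*(-76 - 448) = (-457 + (2 + 23*8)/2)*(-524) = (-457 + (2 + 184)/2)*(-524) = (-457 + (1/2)*186)*(-524) = (-457 + 93)*(-524) = -364*(-524) = 190736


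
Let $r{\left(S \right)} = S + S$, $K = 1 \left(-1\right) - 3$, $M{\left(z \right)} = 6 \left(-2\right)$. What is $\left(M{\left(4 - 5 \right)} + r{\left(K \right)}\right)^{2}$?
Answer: $400$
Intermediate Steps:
$M{\left(z \right)} = -12$
$K = -4$ ($K = -1 - 3 = -4$)
$r{\left(S \right)} = 2 S$
$\left(M{\left(4 - 5 \right)} + r{\left(K \right)}\right)^{2} = \left(-12 + 2 \left(-4\right)\right)^{2} = \left(-12 - 8\right)^{2} = \left(-20\right)^{2} = 400$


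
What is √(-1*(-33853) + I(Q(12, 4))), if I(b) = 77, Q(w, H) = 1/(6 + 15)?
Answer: 3*√3770 ≈ 184.20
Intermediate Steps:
Q(w, H) = 1/21
√(-1*(-33853) + I(Q(12, 4))) = √(-1*(-33853) + 77) = √(33853 + 77) = √33930 = 3*√3770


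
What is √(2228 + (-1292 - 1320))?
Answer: 8*I*√6 ≈ 19.596*I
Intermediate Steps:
√(2228 + (-1292 - 1320)) = √(2228 - 2612) = √(-384) = 8*I*√6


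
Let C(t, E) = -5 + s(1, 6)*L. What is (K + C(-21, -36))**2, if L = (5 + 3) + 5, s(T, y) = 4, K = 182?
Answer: 52441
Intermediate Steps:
L = 13 (L = 8 + 5 = 13)
C(t, E) = 47 (C(t, E) = -5 + 4*13 = -5 + 52 = 47)
(K + C(-21, -36))**2 = (182 + 47)**2 = 229**2 = 52441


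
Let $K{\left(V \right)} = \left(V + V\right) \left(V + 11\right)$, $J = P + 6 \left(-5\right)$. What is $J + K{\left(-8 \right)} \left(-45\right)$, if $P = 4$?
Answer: $2134$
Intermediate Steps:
$J = -26$ ($J = 4 + 6 \left(-5\right) = 4 - 30 = -26$)
$K{\left(V \right)} = 2 V \left(11 + V\right)$
$J + K{\left(-8 \right)} \left(-45\right) = -26 + 2 \left(-8\right) \left(11 - 8\right) \left(-45\right) = -26 + 2 \left(-8\right) 3 \left(-45\right) = -26 - -2160 = -26 + 2160 = 2134$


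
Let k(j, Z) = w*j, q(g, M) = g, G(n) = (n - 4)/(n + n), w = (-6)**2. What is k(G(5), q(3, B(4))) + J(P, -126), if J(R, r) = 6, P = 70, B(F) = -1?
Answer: 48/5 ≈ 9.6000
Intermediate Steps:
w = 36
G(n) = (-4 + n)/(2*n) (G(n) = (-4 + n)/((2*n)) = (-4 + n)*(1/(2*n)) = (-4 + n)/(2*n))
k(j, Z) = 36*j
k(G(5), q(3, B(4))) + J(P, -126) = 36*((1/2)*(-4 + 5)/5) + 6 = 36*((1/2)*(1/5)*1) + 6 = 36*(1/10) + 6 = 18/5 + 6 = 48/5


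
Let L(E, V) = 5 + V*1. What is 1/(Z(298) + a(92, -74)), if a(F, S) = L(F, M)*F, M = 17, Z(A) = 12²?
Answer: 1/2168 ≈ 0.00046125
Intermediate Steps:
Z(A) = 144
L(E, V) = 5 + V
a(F, S) = 22*F (a(F, S) = (5 + 17)*F = 22*F)
1/(Z(298) + a(92, -74)) = 1/(144 + 22*92) = 1/(144 + 2024) = 1/2168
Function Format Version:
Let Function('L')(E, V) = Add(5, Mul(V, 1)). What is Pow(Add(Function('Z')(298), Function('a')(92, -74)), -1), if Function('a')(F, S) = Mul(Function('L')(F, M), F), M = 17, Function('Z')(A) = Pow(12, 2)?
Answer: Rational(1, 2168) ≈ 0.00046125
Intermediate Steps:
Function('Z')(A) = 144
Function('L')(E, V) = Add(5, V)
Function('a')(F, S) = Mul(22, F) (Function('a')(F, S) = Mul(Add(5, 17), F) = Mul(22, F))
Pow(Add(Function('Z')(298), Function('a')(92, -74)), -1) = Pow(Add(144, Mul(22, 92)), -1) = Pow(Add(144, 2024), -1) = Pow(2168, -1) = Rational(1, 2168)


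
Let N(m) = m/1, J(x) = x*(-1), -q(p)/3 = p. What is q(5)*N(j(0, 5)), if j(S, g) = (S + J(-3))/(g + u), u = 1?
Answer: -15/2 ≈ -7.5000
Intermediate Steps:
q(p) = -3*p
J(x) = -x
j(S, g) = (3 + S)/(1 + g) (j(S, g) = (S - 1*(-3))/(g + 1) = (S + 3)/(1 + g) = (3 + S)/(1 + g))
N(m) = m (N(m) = m*1 = m)
q(5)*N(j(0, 5)) = (-3*5)*((3 + 0)/(1 + 5)) = -15*3/6 = -5*3/2 = -15*½ = -15/2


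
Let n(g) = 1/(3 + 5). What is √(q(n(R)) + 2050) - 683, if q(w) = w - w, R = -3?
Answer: -683 + 5*√82 ≈ -637.72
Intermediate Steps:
n(g) = ⅛ (n(g) = 1/8 = ⅛)
q(w) = 0
√(q(n(R)) + 2050) - 683 = √(0 + 2050) - 683 = √2050 - 683 = 5*√82 - 683 = -683 + 5*√82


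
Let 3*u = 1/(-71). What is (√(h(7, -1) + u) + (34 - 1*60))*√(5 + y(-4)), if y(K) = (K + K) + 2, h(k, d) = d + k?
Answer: I*(-5538 + √272001)/213 ≈ -23.551*I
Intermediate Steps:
y(K) = 2 + 2*K (y(K) = 2*K + 2 = 2 + 2*K)
u = -1/213 (u = (⅓)/(-71) = (⅓)*(-1/71) = -1/213 ≈ -0.0046948)
(√(h(7, -1) + u) + (34 - 1*60))*√(5 + y(-4)) = (√((-1 + 7) - 1/213) + (34 - 1*60))*√(5 + (2 + 2*(-4))) = (√(6 - 1/213) + (34 - 60))*√(5 + (2 - 8)) = (√(1277/213) - 26)*√(5 - 6) = (√272001/213 - 26)*√(-1) = (-26 + √272001/213)*I = I*(-26 + √272001/213)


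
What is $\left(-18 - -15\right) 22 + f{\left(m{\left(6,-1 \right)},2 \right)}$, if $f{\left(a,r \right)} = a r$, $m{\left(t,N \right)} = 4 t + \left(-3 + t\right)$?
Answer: $-12$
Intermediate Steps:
$m{\left(t,N \right)} = -3 + 5 t$
$\left(-18 - -15\right) 22 + f{\left(m{\left(6,-1 \right)},2 \right)} = \left(-18 - -15\right) 22 + \left(-3 + 5 \cdot 6\right) 2 = \left(-18 + 15\right) 22 + \left(-3 + 30\right) 2 = \left(-3\right) 22 + 27 \cdot 2 = -66 + 54 = -12$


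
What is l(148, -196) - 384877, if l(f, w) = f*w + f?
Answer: -413737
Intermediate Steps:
l(f, w) = f + f*w
l(148, -196) - 384877 = 148*(1 - 196) - 384877 = 148*(-195) - 384877 = -28860 - 384877 = -413737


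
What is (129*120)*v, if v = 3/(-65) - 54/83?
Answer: -11637864/1079 ≈ -10786.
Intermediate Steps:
v = -3759/5395 (v = 3*(-1/65) - 54*1/83 = -3/65 - 54/83 = -3759/5395 ≈ -0.69676)
(129*120)*v = (129*120)*(-3759/5395) = 15480*(-3759/5395) = -11637864/1079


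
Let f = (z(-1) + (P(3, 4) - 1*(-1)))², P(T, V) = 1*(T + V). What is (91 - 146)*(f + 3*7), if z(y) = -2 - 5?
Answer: -1210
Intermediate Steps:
P(T, V) = T + V
z(y) = -7
f = 1 (f = (-7 + ((3 + 4) - 1*(-1)))² = (-7 + (7 + 1))² = (-7 + 8)² = 1² = 1)
(91 - 146)*(f + 3*7) = (91 - 146)*(1 + 3*7) = -55*(1 + 21) = -55*22 = -1210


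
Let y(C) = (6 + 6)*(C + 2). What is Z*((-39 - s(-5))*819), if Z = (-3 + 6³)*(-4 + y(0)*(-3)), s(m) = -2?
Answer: 490544964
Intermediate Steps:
y(C) = 24 + 12*C (y(C) = 12*(2 + C) = 24 + 12*C)
Z = -16188 (Z = (-3 + 6³)*(-4 + (24 + 12*0)*(-3)) = (-3 + 216)*(-4 + (24 + 0)*(-3)) = 213*(-4 + 24*(-3)) = 213*(-4 - 72) = 213*(-76) = -16188)
Z*((-39 - s(-5))*819) = -16188*(-39 - 1*(-2))*819 = -16188*(-39 + 2)*819 = -(-598956)*819 = -16188*(-30303) = 490544964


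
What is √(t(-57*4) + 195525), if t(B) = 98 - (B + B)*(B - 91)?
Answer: √50159 ≈ 223.96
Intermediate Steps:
t(B) = 98 - 2*B*(-91 + B)
√(t(-57*4) + 195525) = √((98 - 2*(-57*4)² + 182*(-57*4)) + 195525) = √((98 - 2*(-228)² + 182*(-228)) + 195525) = √((98 - 2*51984 - 41496) + 195525) = √((98 - 103968 - 41496) + 195525) = √(-145366 + 195525) = √50159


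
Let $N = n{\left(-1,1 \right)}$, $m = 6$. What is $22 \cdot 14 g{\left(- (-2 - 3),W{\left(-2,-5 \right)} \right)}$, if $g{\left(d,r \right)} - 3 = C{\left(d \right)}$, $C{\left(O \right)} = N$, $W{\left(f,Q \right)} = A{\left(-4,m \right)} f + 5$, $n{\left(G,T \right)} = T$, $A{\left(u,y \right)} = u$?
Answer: $1232$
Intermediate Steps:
$N = 1$
$W{\left(f,Q \right)} = 5 - 4 f$ ($W{\left(f,Q \right)} = - 4 f + 5 = 5 - 4 f$)
$C{\left(O \right)} = 1$
$g{\left(d,r \right)} = 4$ ($g{\left(d,r \right)} = 3 + 1 = 4$)
$22 \cdot 14 g{\left(- (-2 - 3),W{\left(-2,-5 \right)} \right)} = 22 \cdot 14 \cdot 4 = 308 \cdot 4 = 1232$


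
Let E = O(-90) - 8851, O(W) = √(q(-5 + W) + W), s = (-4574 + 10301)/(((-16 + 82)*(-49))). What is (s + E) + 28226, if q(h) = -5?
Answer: 20884341/1078 + I*√95 ≈ 19373.0 + 9.7468*I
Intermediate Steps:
s = -1909/1078 (s = 5727/((66*(-49))) = 5727/(-3234) = 5727*(-1/3234) = -1909/1078 ≈ -1.7709)
O(W) = √(-5 + W)
E = -8851 + I*√95 (E = √(-5 - 90) - 8851 = √(-95) - 8851 = I*√95 - 8851 = -8851 + I*√95 ≈ -8851.0 + 9.7468*I)
(s + E) + 28226 = (-1909/1078 + (-8851 + I*√95)) + 28226 = (-9543287/1078 + I*√95) + 28226 = 20884341/1078 + I*√95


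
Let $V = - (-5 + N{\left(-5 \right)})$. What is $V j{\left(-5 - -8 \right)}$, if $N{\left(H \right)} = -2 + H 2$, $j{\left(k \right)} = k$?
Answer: $51$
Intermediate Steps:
$N{\left(H \right)} = -2 + 2 H$
$V = 17$ ($V = - (-5 + \left(-2 + 2 \left(-5\right)\right)) = - (-5 - 12) = \left(-1\right) \left(-17\right) = 17$)
$V j{\left(-5 - -8 \right)} = 17 \left(-5 - -8\right) = 17 \left(-5 + 8\right) = 17 \cdot 3 = 51$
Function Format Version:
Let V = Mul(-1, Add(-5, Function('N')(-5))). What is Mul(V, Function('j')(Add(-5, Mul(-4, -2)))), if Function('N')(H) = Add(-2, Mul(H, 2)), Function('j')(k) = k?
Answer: 51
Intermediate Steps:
Function('N')(H) = Add(-2, Mul(2, H))
V = 17 (V = Mul(-1, Add(-5, Add(-2, Mul(2, -5)))) = Mul(-1, Add(-5, Add(-2, -10))) = Mul(-1, Add(-5, -12)) = Mul(-1, -17) = 17)
Mul(V, Function('j')(Add(-5, Mul(-4, -2)))) = Mul(17, Add(-5, Mul(-4, -2))) = Mul(17, Add(-5, 8)) = Mul(17, 3) = 51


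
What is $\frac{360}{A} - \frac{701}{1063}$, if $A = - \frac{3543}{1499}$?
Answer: $- \frac{192040321}{1255403} \approx -152.97$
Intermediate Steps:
$A = - \frac{3543}{1499}$ ($A = \left(-3543\right) \frac{1}{1499} = - \frac{3543}{1499} \approx -2.3636$)
$\frac{360}{A} - \frac{701}{1063} = \frac{360}{- \frac{3543}{1499}} - \frac{701}{1063} = 360 \left(- \frac{1499}{3543}\right) - \frac{701}{1063} = - \frac{179880}{1181} - \frac{701}{1063} = - \frac{192040321}{1255403}$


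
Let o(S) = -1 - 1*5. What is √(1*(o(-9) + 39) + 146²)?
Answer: √21349 ≈ 146.11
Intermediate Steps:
o(S) = -6 (o(S) = -1 - 5 = -6)
√(1*(o(-9) + 39) + 146²) = √(1*(-6 + 39) + 146²) = √(1*33 + 21316) = √(33 + 21316) = √21349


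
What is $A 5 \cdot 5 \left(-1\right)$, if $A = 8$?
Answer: $-200$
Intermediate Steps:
$A 5 \cdot 5 \left(-1\right) = 8 \cdot 5 \cdot 5 \left(-1\right) = 40 \left(-5\right) = -200$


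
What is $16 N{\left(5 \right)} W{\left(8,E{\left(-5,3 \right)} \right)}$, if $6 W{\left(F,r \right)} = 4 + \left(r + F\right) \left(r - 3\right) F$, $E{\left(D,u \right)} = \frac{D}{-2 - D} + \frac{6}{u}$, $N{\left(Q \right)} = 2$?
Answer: $- \frac{25024}{27} \approx -926.81$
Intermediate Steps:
$E{\left(D,u \right)} = \frac{6}{u} + \frac{D}{-2 - D}$
$W{\left(F,r \right)} = \frac{2}{3} + \frac{F \left(-3 + r\right) \left(F + r\right)}{6}$ ($W{\left(F,r \right)} = \frac{4 + \left(r + F\right) \left(r - 3\right) F}{6} = \frac{4 + \left(F + r\right) \left(-3 + r\right) F}{6} = \frac{4 + \left(-3 + r\right) \left(F + r\right) F}{6} = \frac{4 + F \left(-3 + r\right) \left(F + r\right)}{6} = \frac{2}{3} + \frac{F \left(-3 + r\right) \left(F + r\right)}{6}$)
$16 N{\left(5 \right)} W{\left(8,E{\left(-5,3 \right)} \right)} = 16 \cdot 2 \left(\frac{2}{3} - \frac{8^{2}}{2} - 4 \frac{12 + 6 \left(-5\right) - \left(-5\right) 3}{3 \left(2 - 5\right)} + \frac{1}{6} \cdot 8 \left(\frac{12 + 6 \left(-5\right) - \left(-5\right) 3}{3 \left(2 - 5\right)}\right)^{2} + \frac{\frac{12 + 6 \left(-5\right) - \left(-5\right) 3}{3 \left(2 - 5\right)} 8^{2}}{6}\right) = 32 \left(\frac{2}{3} - 32 - 4 \frac{12 - 30 + 15}{3 \left(-3\right)} + \frac{1}{6} \cdot 8 \left(\frac{12 - 30 + 15}{3 \left(-3\right)}\right)^{2} + \frac{1}{6} \frac{12 - 30 + 15}{3 \left(-3\right)} 64\right) = 32 \left(\frac{2}{3} - 32 - 4 \cdot \frac{1}{3} \left(- \frac{1}{3}\right) \left(-3\right) + \frac{1}{6} \cdot 8 \left(\frac{1}{3} \left(- \frac{1}{3}\right) \left(-3\right)\right)^{2} + \frac{1}{6} \cdot \frac{1}{3} \left(- \frac{1}{3}\right) \left(-3\right) 64\right) = 32 \left(\frac{2}{3} - 32 - 4 \cdot \frac{1}{3} + \frac{1}{6} \cdot 8 \left(\frac{1}{3}\right)^{2} + \frac{1}{6} \cdot \frac{1}{3} \cdot 64\right) = 32 \left(\frac{2}{3} - 32 - \frac{4}{3} + \frac{1}{6} \cdot 8 \cdot \frac{1}{9} + \frac{32}{9}\right) = 32 \left(\frac{2}{3} - 32 - \frac{4}{3} + \frac{4}{27} + \frac{32}{9}\right) = 32 \left(- \frac{782}{27}\right) = - \frac{25024}{27}$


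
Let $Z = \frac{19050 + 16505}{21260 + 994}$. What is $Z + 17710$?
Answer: $\frac{394153895}{22254} \approx 17712.0$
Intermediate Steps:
$Z = \frac{35555}{22254} \approx 1.5977$
$Z + 17710 = \frac{35555}{22254} + 17710 = \frac{394153895}{22254}$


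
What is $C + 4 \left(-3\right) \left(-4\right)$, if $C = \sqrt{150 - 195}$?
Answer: $48 + 3 i \sqrt{5} \approx 48.0 + 6.7082 i$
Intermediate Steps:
$C = 3 i \sqrt{5}$ ($C = \sqrt{-45} = 3 i \sqrt{5} \approx 6.7082 i$)
$C + 4 \left(-3\right) \left(-4\right) = 3 i \sqrt{5} + 4 \left(-3\right) \left(-4\right) = 3 i \sqrt{5} - -48 = 3 i \sqrt{5} + 48 = 48 + 3 i \sqrt{5}$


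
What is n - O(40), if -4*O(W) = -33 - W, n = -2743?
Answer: -11045/4 ≈ -2761.3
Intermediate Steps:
O(W) = 33/4 + W/4 (O(W) = -(-33 - W)/4 = 33/4 + W/4)
n - O(40) = -2743 - (33/4 + (¼)*40) = -2743 - (33/4 + 10) = -2743 - 1*73/4 = -2743 - 73/4 = -11045/4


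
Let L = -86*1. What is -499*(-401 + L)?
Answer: 243013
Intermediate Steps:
L = -86
-499*(-401 + L) = -499*(-401 - 86) = -499*(-487) = 243013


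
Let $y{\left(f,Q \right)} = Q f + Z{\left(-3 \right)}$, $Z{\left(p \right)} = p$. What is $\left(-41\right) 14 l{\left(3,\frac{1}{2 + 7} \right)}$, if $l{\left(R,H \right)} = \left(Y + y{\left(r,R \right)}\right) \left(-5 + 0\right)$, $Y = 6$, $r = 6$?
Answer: $60270$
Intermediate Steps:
$y{\left(f,Q \right)} = -3 + Q f$ ($y{\left(f,Q \right)} = Q f - 3 = -3 + Q f$)
$l{\left(R,H \right)} = -15 - 30 R$ ($l{\left(R,H \right)} = \left(6 + \left(-3 + R 6\right)\right) \left(-5 + 0\right) = \left(6 + \left(-3 + 6 R\right)\right) \left(-5\right) = \left(3 + 6 R\right) \left(-5\right) = -15 - 30 R$)
$\left(-41\right) 14 l{\left(3,\frac{1}{2 + 7} \right)} = \left(-41\right) 14 \left(-15 - 90\right) = - 574 \left(-15 - 90\right) = \left(-574\right) \left(-105\right) = 60270$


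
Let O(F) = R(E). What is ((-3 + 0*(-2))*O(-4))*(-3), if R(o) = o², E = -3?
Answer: 81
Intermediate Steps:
O(F) = 9 (O(F) = (-3)² = 9)
((-3 + 0*(-2))*O(-4))*(-3) = ((-3 + 0*(-2))*9)*(-3) = ((-3 + 0)*9)*(-3) = -3*9*(-3) = -27*(-3) = 81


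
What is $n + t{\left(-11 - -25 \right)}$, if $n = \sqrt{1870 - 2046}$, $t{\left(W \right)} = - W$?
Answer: $-14 + 4 i \sqrt{11} \approx -14.0 + 13.266 i$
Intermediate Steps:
$n = 4 i \sqrt{11}$ ($n = \sqrt{-176} = 4 i \sqrt{11} \approx 13.266 i$)
$n + t{\left(-11 - -25 \right)} = 4 i \sqrt{11} - \left(-11 - -25\right) = 4 i \sqrt{11} - \left(-11 + 25\right) = 4 i \sqrt{11} - 14 = -14 + 4 i \sqrt{11}$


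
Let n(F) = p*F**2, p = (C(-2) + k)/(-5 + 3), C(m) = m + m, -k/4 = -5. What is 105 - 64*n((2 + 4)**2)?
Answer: 663657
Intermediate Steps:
k = 20 (k = -4*(-5) = 20)
C(m) = 2*m
p = -8 (p = (2*(-2) + 20)/(-5 + 3) = (-4 + 20)/(-2) = 16*(-1/2) = -8)
n(F) = -8*F**2
105 - 64*n((2 + 4)**2) = 105 - (-512)*((2 + 4)**2)**2 = 105 - (-512)*(6**2)**2 = 105 - (-512)*36**2 = 105 - (-512)*1296 = 105 - 64*(-10368) = 105 + 663552 = 663657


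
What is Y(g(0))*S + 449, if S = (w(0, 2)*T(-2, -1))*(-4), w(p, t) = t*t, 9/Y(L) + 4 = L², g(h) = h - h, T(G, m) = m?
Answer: 413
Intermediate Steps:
g(h) = 0
Y(L) = 9/(-4 + L²)
w(p, t) = t²
S = 16 (S = (2²*(-1))*(-4) = (4*(-1))*(-4) = -4*(-4) = 16)
Y(g(0))*S + 449 = (9/(-4 + 0²))*16 + 449 = (9/(-4 + 0))*16 + 449 = (9/(-4))*16 + 449 = (9*(-¼))*16 + 449 = -9/4*16 + 449 = -36 + 449 = 413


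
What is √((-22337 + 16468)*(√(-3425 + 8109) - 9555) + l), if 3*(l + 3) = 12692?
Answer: √(504742704 - 105642*√1171)/3 ≈ 7462.0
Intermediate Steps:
l = 12683/3 (l = -3 + (⅓)*12692 = -3 + 12692/3 = 12683/3 ≈ 4227.7)
√((-22337 + 16468)*(√(-3425 + 8109) - 9555) + l) = √((-22337 + 16468)*(√(-3425 + 8109) - 9555) + 12683/3) = √(-5869*(√4684 - 9555) + 12683/3) = √(-5869*(2*√1171 - 9555) + 12683/3) = √(-5869*(-9555 + 2*√1171) + 12683/3) = √((56078295 - 11738*√1171) + 12683/3) = √(168247568/3 - 11738*√1171)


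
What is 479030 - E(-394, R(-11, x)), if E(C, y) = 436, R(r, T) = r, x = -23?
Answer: 478594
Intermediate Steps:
479030 - E(-394, R(-11, x)) = 479030 - 1*436 = 479030 - 436 = 478594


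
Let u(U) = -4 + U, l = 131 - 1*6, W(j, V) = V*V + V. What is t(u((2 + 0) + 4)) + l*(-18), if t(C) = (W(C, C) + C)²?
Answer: -2186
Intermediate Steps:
W(j, V) = V + V² (W(j, V) = V² + V = V + V²)
l = 125 (l = 131 - 6 = 125)
t(C) = (C + C*(1 + C))² (t(C) = (C*(1 + C) + C)² = (C + C*(1 + C))²)
t(u((2 + 0) + 4)) + l*(-18) = (-4 + ((2 + 0) + 4))²*(2 + (-4 + ((2 + 0) + 4)))² + 125*(-18) = (-4 + (2 + 4))²*(2 + (-4 + (2 + 4)))² - 2250 = (-4 + 6)²*(2 + (-4 + 6))² - 2250 = 2²*(2 + 2)² - 2250 = 4*4² - 2250 = 4*16 - 2250 = 64 - 2250 = -2186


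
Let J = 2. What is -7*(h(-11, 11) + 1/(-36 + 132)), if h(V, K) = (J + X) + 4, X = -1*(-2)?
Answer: -5383/96 ≈ -56.073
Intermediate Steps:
X = 2
h(V, K) = 8 (h(V, K) = (2 + 2) + 4 = 4 + 4 = 8)
-7*(h(-11, 11) + 1/(-36 + 132)) = -7*(8 + 1/(-36 + 132)) = -7*(8 + 1/96) = -7*769/96 = -5383/96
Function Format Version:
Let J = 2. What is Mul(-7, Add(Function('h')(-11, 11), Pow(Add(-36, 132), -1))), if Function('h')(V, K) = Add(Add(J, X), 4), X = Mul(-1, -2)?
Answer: Rational(-5383, 96) ≈ -56.073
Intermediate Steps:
X = 2
Function('h')(V, K) = 8 (Function('h')(V, K) = Add(Add(2, 2), 4) = Add(4, 4) = 8)
Mul(-7, Add(Function('h')(-11, 11), Pow(Add(-36, 132), -1))) = Mul(-7, Add(8, Pow(Add(-36, 132), -1))) = Mul(-7, Add(8, Pow(96, -1))) = Mul(-7, Add(8, Rational(1, 96))) = Mul(-7, Rational(769, 96)) = Rational(-5383, 96)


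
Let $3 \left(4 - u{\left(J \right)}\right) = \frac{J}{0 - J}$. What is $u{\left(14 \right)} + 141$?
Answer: $\frac{436}{3} \approx 145.33$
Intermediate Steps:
$u{\left(J \right)} = \frac{13}{3}$ ($u{\left(J \right)} = 4 - \frac{J \frac{1}{0 - J}}{3} = 4 - \frac{J \frac{1}{\left(-1\right) J}}{3} = 4 - \frac{J \left(- \frac{1}{J}\right)}{3} = 4 - - \frac{1}{3} = 4 + \frac{1}{3} = \frac{13}{3}$)
$u{\left(14 \right)} + 141 = \frac{13}{3} + 141 = \frac{436}{3}$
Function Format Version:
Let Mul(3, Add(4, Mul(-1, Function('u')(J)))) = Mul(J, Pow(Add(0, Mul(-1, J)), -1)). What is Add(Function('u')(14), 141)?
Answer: Rational(436, 3) ≈ 145.33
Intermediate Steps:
Function('u')(J) = Rational(13, 3) (Function('u')(J) = Add(4, Mul(Rational(-1, 3), Mul(J, Pow(Add(0, Mul(-1, J)), -1)))) = Add(4, Mul(Rational(-1, 3), Mul(J, Pow(Mul(-1, J), -1)))) = Add(4, Mul(Rational(-1, 3), Mul(J, Mul(-1, Pow(J, -1))))) = Add(4, Mul(Rational(-1, 3), -1)) = Add(4, Rational(1, 3)) = Rational(13, 3))
Add(Function('u')(14), 141) = Add(Rational(13, 3), 141) = Rational(436, 3)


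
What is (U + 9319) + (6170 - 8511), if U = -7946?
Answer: -968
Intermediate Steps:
(U + 9319) + (6170 - 8511) = (-7946 + 9319) + (6170 - 8511) = 1373 - 2341 = -968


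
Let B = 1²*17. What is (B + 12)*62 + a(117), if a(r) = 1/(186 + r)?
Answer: 544795/303 ≈ 1798.0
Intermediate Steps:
B = 17 (B = 1*17 = 17)
(B + 12)*62 + a(117) = (17 + 12)*62 + 1/(186 + 117) = 29*62 + 1/303 = 1798 + 1/303 = 544795/303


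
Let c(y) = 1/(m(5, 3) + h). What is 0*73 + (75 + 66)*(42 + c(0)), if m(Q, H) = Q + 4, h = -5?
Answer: 23829/4 ≈ 5957.3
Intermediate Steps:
m(Q, H) = 4 + Q
c(y) = ¼ (c(y) = 1/((4 + 5) - 5) = 1/(9 - 5) = 1/4 = ¼)
0*73 + (75 + 66)*(42 + c(0)) = 0*73 + (75 + 66)*(42 + ¼) = 0 + 141*(169/4) = 0 + 23829/4 = 23829/4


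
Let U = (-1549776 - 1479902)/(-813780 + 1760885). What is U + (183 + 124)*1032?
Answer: 300062564842/947105 ≈ 3.1682e+5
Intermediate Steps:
U = -3029678/947105 ≈ -3.1989
U + (183 + 124)*1032 = -3029678/947105 + (183 + 124)*1032 = -3029678/947105 + 307*1032 = -3029678/947105 + 316824 = 300062564842/947105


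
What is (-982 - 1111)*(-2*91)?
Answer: 380926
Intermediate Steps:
(-982 - 1111)*(-2*91) = -2093*(-182) = 380926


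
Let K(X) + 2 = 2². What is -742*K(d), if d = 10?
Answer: -1484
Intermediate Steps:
K(X) = 2 (K(X) = -2 + 2² = -2 + 4 = 2)
-742*K(d) = -742*2 = -1484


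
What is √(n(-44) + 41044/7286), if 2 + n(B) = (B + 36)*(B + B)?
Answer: 2*√2347829711/3643 ≈ 26.601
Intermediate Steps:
n(B) = -2 + 2*B*(36 + B) (n(B) = -2 + (B + 36)*(B + B) = -2 + (36 + B)*(2*B) = -2 + 2*B*(36 + B))
√(n(-44) + 41044/7286) = √((-2 + 2*(-44)² + 72*(-44)) + 41044/7286) = √((-2 + 2*1936 - 3168) + 41044*(1/7286)) = √((-2 + 3872 - 3168) + 20522/3643) = √(702 + 20522/3643) = √(2577908/3643) = 2*√2347829711/3643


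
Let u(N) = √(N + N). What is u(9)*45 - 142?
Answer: -142 + 135*√2 ≈ 48.919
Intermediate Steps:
u(N) = √2*√N (u(N) = √(2*N) = √2*√N)
u(9)*45 - 142 = (√2*√9)*45 - 142 = (√2*3)*45 - 142 = (3*√2)*45 - 142 = 135*√2 - 142 = -142 + 135*√2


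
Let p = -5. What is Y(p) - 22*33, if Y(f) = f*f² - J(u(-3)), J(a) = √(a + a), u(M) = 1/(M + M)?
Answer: -851 - I*√3/3 ≈ -851.0 - 0.57735*I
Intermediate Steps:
u(M) = 1/(2*M)
J(a) = √2*√a (J(a) = √(2*a) = √2*√a)
Y(f) = f³ - I*√3/3 (Y(f) = f*f² - √2*√((½)/(-3)) = f³ - √2*√((½)*(-⅓)) = f³ - √2*√(-⅙) = f³ - √2*I*√6/6 = f³ - I*√3/3)
Y(p) - 22*33 = ((-5)³ - I*√3/3) - 22*33 = (-125 - I*√3/3) - 726 = -851 - I*√3/3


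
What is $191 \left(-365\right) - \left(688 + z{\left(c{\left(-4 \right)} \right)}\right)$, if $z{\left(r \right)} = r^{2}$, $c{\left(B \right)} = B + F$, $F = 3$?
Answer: $-70404$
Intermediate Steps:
$c{\left(B \right)} = 3 + B$ ($c{\left(B \right)} = B + 3 = 3 + B$)
$191 \left(-365\right) - \left(688 + z{\left(c{\left(-4 \right)} \right)}\right) = 191 \left(-365\right) - \left(688 + \left(3 - 4\right)^{2}\right) = -69715 - 689 = -70404$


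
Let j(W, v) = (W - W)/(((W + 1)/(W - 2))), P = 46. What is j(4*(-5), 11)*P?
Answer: 0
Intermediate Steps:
j(W, v) = 0 (j(W, v) = 0/(((1 + W)/(-2 + W))) = 0*((-2 + W)/(1 + W)) = 0)
j(4*(-5), 11)*P = 0*46 = 0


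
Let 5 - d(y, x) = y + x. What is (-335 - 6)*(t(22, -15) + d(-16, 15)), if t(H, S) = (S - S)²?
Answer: -2046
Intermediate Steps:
t(H, S) = 0 (t(H, S) = 0² = 0)
d(y, x) = 5 - x - y (d(y, x) = 5 - (y + x) = 5 - (x + y) = 5 + (-x - y) = 5 - x - y)
(-335 - 6)*(t(22, -15) + d(-16, 15)) = (-335 - 6)*(0 + (5 - 1*15 - 1*(-16))) = -341*(0 + (5 - 15 + 16)) = -341*(0 + 6) = -341*6 = -2046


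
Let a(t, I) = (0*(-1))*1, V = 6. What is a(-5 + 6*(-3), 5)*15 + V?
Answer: 6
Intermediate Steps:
a(t, I) = 0 (a(t, I) = 0*1 = 0)
a(-5 + 6*(-3), 5)*15 + V = 0*15 + 6 = 0 + 6 = 6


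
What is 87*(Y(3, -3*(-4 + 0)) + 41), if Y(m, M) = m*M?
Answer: 6699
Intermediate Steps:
Y(m, M) = M*m
87*(Y(3, -3*(-4 + 0)) + 41) = 87*(-3*(-4 + 0)*3 + 41) = 87*(-3*(-4)*3 + 41) = 87*(12*3 + 41) = 87*(36 + 41) = 87*77 = 6699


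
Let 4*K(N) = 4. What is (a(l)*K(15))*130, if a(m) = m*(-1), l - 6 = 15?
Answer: -2730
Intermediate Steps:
l = 21 (l = 6 + 15 = 21)
a(m) = -m
K(N) = 1 (K(N) = (¼)*4 = 1)
(a(l)*K(15))*130 = (-1*21*1)*130 = -21*1*130 = -21*130 = -2730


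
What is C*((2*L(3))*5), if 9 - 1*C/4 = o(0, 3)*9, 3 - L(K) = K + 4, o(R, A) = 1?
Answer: 0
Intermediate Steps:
L(K) = -1 - K (L(K) = 3 - (K + 4) = 3 - (4 + K) = 3 + (-4 - K) = -1 - K)
C = 0 (C = 36 - 4*9 = 36 - 36 = 0)
C*((2*L(3))*5) = 0*((2*(-1 - 1*3))*5) = 0*((2*(-1 - 3))*5) = 0*((2*(-4))*5) = 0*(-8*5) = 0*(-40) = 0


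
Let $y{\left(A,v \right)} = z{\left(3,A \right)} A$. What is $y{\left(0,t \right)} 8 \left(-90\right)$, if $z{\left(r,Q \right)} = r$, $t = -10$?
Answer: $0$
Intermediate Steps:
$y{\left(A,v \right)} = 3 A$
$y{\left(0,t \right)} 8 \left(-90\right) = 3 \cdot 0 \cdot 8 \left(-90\right) = 0 \cdot 8 \left(-90\right) = 0 \left(-90\right) = 0$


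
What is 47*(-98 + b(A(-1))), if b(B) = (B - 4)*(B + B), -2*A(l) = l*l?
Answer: -8789/2 ≈ -4394.5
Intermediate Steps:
A(l) = -l²/2 (A(l) = -l*l/2 = -l²/2)
b(B) = 2*B*(-4 + B) (b(B) = (-4 + B)*(2*B) = 2*B*(-4 + B))
47*(-98 + b(A(-1))) = 47*(-98 + 2*(-½*(-1)²)*(-4 - ½*(-1)²)) = 47*(-98 + 2*(-½*1)*(-4 - ½*1)) = 47*(-98 + 2*(-½)*(-4 - ½)) = 47*(-98 + 2*(-½)*(-9/2)) = 47*(-98 + 9/2) = 47*(-187/2) = -8789/2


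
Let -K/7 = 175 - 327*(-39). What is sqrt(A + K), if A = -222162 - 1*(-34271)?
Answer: I*sqrt(278387) ≈ 527.62*I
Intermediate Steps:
K = -90496 (K = -7*(175 - 327*(-39)) = -7*(175 + 12753) = -7*12928 = -90496)
A = -187891 (A = -222162 + 34271 = -187891)
sqrt(A + K) = sqrt(-187891 - 90496) = sqrt(-278387) = I*sqrt(278387)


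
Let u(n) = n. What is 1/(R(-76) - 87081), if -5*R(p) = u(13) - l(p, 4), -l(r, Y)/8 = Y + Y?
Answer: -5/435482 ≈ -1.1482e-5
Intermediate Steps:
l(r, Y) = -16*Y (l(r, Y) = -8*(Y + Y) = -16*Y)
R(p) = -77/5 (R(p) = -(13 - (-16)*4)/5 = -(13 - 1*(-64))/5 = -(13 + 64)/5 = -1/5*77 = -77/5)
1/(R(-76) - 87081) = 1/(-77/5 - 87081) = 1/(-435482/5) = -5/435482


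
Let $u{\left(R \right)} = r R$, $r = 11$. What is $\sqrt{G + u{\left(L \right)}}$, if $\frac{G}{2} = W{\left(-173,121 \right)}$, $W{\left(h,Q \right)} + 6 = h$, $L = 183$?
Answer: $\sqrt{1655} \approx 40.682$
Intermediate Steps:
$W{\left(h,Q \right)} = -6 + h$
$G = -358$ ($G = 2 \left(-6 - 173\right) = 2 \left(-179\right) = -358$)
$u{\left(R \right)} = 11 R$
$\sqrt{G + u{\left(L \right)}} = \sqrt{-358 + 11 \cdot 183} = \sqrt{-358 + 2013} = \sqrt{1655}$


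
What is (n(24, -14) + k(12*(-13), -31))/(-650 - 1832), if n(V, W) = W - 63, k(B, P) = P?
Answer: 54/1241 ≈ 0.043513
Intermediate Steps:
n(V, W) = -63 + W
(n(24, -14) + k(12*(-13), -31))/(-650 - 1832) = ((-63 - 14) - 31)/(-650 - 1832) = (-77 - 31)/(-2482) = -108*(-1/2482) = 54/1241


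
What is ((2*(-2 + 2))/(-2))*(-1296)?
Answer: 0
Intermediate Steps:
((2*(-2 + 2))/(-2))*(-1296) = ((2*0)*(-1/2))*(-1296) = (0*(-1/2))*(-1296) = 0*(-1296) = 0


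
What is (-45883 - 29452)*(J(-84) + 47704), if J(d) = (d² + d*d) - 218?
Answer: -4640485330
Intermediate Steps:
J(d) = -218 + 2*d² (J(d) = (d² + d²) - 218 = 2*d² - 218 = -218 + 2*d²)
(-45883 - 29452)*(J(-84) + 47704) = (-45883 - 29452)*((-218 + 2*(-84)²) + 47704) = -75335*((-218 + 2*7056) + 47704) = -75335*((-218 + 14112) + 47704) = -75335*(13894 + 47704) = -75335*61598 = -4640485330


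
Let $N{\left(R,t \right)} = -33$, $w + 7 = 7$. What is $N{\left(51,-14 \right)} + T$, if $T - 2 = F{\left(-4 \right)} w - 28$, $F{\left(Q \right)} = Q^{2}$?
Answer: $-59$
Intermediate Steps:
$w = 0$ ($w = -7 + 7 = 0$)
$T = -26$ ($T = 2 - \left(28 - \left(-4\right)^{2} \cdot 0\right) = 2 + \left(16 \cdot 0 - 28\right) = 2 + \left(0 - 28\right) = 2 - 28 = -26$)
$N{\left(51,-14 \right)} + T = -33 - 26 = -59$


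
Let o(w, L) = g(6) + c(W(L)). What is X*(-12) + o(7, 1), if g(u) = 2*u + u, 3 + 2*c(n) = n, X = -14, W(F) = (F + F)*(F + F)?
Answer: 373/2 ≈ 186.50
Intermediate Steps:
W(F) = 4*F**2 (W(F) = (2*F)*(2*F) = 4*F**2)
c(n) = -3/2 + n/2
g(u) = 3*u
o(w, L) = 33/2 + 2*L**2 (o(w, L) = 3*6 + (-3/2 + (4*L**2)/2) = 18 + (-3/2 + 2*L**2) = 33/2 + 2*L**2)
X*(-12) + o(7, 1) = -14*(-12) + (33/2 + 2*1**2) = 168 + (33/2 + 2*1) = 168 + (33/2 + 2) = 168 + 37/2 = 373/2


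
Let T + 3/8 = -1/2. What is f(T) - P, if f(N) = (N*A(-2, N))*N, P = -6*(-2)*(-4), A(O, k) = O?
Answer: 1487/32 ≈ 46.469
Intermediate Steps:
P = -48 (P = 12*(-4) = -48)
T = -7/8 (T = -3/8 - 1/2 = -7/8 ≈ -0.87500)
f(N) = -2*N**2 (f(N) = (N*(-2))*N = (-2*N)*N = -2*N**2)
f(T) - P = -2*(-7/8)**2 - 1*(-48) = -2*49/64 + 48 = -49/32 + 48 = 1487/32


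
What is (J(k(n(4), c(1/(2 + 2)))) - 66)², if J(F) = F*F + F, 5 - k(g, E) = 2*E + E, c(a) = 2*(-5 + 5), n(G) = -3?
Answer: 1296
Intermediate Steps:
c(a) = 0 (c(a) = 2*0 = 0)
k(g, E) = 5 - 3*E (k(g, E) = 5 - (2*E + E) = 5 - 3*E)
J(F) = F + F² (J(F) = F² + F = F + F²)
(J(k(n(4), c(1/(2 + 2)))) - 66)² = ((5 - 3*0)*(1 + (5 - 3*0)) - 66)² = ((5 + 0)*(1 + (5 + 0)) - 66)² = (5*(1 + 5) - 66)² = (5*6 - 66)² = (30 - 66)² = (-36)² = 1296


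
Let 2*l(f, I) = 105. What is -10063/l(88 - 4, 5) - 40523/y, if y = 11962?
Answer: -245002127/1256010 ≈ -195.06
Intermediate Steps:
l(f, I) = 105/2 (l(f, I) = (½)*105 = 105/2)
-10063/l(88 - 4, 5) - 40523/y = -10063/105/2 - 40523/11962 = -10063*2/105 - 40523*1/11962 = -20126/105 - 40523/11962 = -245002127/1256010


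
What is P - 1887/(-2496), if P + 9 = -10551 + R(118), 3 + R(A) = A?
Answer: -8689611/832 ≈ -10444.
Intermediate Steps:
R(A) = -3 + A
P = -10445 (P = -9 + (-10551 + (-3 + 118)) = -9 + (-10551 + 115) = -9 - 10436 = -10445)
P - 1887/(-2496) = -10445 - 1887/(-2496) = -10445 - 1887*(-1/2496) = -10445 + 629/832 = -8689611/832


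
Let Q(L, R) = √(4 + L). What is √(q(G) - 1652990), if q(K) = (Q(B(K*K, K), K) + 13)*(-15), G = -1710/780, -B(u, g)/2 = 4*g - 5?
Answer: √(-279388265 - 195*√5330)/13 ≈ 1285.8*I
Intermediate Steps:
B(u, g) = 10 - 8*g (B(u, g) = -2*(4*g - 5) = -2*(-5 + 4*g) = 10 - 8*g)
G = -57/26 (G = -1710*1/780 = -57/26 ≈ -2.1923)
q(K) = -195 - 15*√(14 - 8*K) (q(K) = (√(4 + (10 - 8*K)) + 13)*(-15) = (√(14 - 8*K) + 13)*(-15) = (13 + √(14 - 8*K))*(-15) = -195 - 15*√(14 - 8*K))
√(q(G) - 1652990) = √((-195 - 15*√(14 - 8*(-57/26))) - 1652990) = √((-195 - 15*√(14 + 228/13)) - 1652990) = √((-195 - 15*√5330/13) - 1652990) = √(-1653185 - 15*√5330/13)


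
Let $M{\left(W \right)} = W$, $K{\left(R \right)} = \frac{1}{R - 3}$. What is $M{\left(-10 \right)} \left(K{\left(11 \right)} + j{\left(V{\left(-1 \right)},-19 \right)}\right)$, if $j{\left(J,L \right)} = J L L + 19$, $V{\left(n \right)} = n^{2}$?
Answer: $- \frac{15205}{4} \approx -3801.3$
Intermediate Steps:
$K{\left(R \right)} = \frac{1}{-3 + R}$
$j{\left(J,L \right)} = 19 + J L^{2}$ ($j{\left(J,L \right)} = J L^{2} + 19 = 19 + J L^{2}$)
$M{\left(-10 \right)} \left(K{\left(11 \right)} + j{\left(V{\left(-1 \right)},-19 \right)}\right) = - 10 \left(\frac{1}{-3 + 11} + \left(19 + \left(-1\right)^{2} \left(-19\right)^{2}\right)\right) = - 10 \left(\frac{1}{8} + \left(19 + 1 \cdot 361\right)\right) = - 10 \left(\frac{1}{8} + \left(19 + 361\right)\right) = - 10 \left(\frac{1}{8} + 380\right) = \left(-10\right) \frac{3041}{8} = - \frac{15205}{4}$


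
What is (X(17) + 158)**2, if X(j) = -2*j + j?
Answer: 19881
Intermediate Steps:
X(j) = -j
(X(17) + 158)**2 = (-1*17 + 158)**2 = (-17 + 158)**2 = 141**2 = 19881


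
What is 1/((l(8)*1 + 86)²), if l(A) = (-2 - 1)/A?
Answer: 64/469225 ≈ 0.00013640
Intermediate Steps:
l(A) = -3/A
1/((l(8)*1 + 86)²) = 1/((-3/8*1 + 86)²) = 1/((-3/8 + 86)²) = 1/((685/8)²) = 1/(469225/64) = 64/469225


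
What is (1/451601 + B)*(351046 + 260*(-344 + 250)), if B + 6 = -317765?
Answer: -46869823101650220/451601 ≈ -1.0379e+11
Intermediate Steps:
B = -317771 (B = -6 - 317765 = -317771)
(1/451601 + B)*(351046 + 260*(-344 + 250)) = (1/451601 - 317771)*(351046 + 260*(-344 + 250)) = (1/451601 - 317771)*(351046 + 260*(-94)) = -143505701370*(351046 - 24440)/451601 = -143505701370/451601*326606 = -46869823101650220/451601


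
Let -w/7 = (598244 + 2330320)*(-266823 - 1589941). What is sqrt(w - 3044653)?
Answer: sqrt(38063562403619) ≈ 6.1696e+6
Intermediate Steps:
w = 38063565448272 (w = -7*(598244 + 2330320)*(-266823 - 1589941) = -20499948*(-1856764) = -7*(-5437652206896) = 38063565448272)
sqrt(w - 3044653) = sqrt(38063565448272 - 3044653) = sqrt(38063562403619)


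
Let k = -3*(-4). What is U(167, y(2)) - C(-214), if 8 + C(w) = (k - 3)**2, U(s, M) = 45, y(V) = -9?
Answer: -28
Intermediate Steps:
k = 12
C(w) = 73 (C(w) = -8 + (12 - 3)**2 = -8 + 9**2 = -8 + 81 = 73)
U(167, y(2)) - C(-214) = 45 - 1*73 = 45 - 73 = -28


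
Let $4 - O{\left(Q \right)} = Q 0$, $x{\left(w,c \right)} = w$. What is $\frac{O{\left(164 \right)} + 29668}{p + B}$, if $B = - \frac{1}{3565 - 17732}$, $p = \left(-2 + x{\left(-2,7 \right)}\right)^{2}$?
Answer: $\frac{420363224}{226673} \approx 1854.5$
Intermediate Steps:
$O{\left(Q \right)} = 4$ ($O{\left(Q \right)} = 4 - Q 0 = 4 - 0 = 4 + 0 = 4$)
$p = 16$ ($p = \left(-2 - 2\right)^{2} = \left(-4\right)^{2} = 16$)
$B = \frac{1}{14167}$ ($B = - \frac{1}{-14167} = \left(-1\right) \left(- \frac{1}{14167}\right) = \frac{1}{14167} \approx 7.0587 \cdot 10^{-5}$)
$\frac{O{\left(164 \right)} + 29668}{p + B} = \frac{4 + 29668}{16 + \frac{1}{14167}} = \frac{29672}{\frac{226673}{14167}} = 29672 \cdot \frac{14167}{226673} = \frac{420363224}{226673}$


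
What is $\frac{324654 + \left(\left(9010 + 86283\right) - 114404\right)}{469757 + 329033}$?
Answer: $\frac{305543}{798790} \approx 0.38251$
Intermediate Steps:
$\frac{324654 + \left(\left(9010 + 86283\right) - 114404\right)}{469757 + 329033} = \frac{324654 + \left(95293 - 114404\right)}{798790} = \left(324654 - 19111\right) \frac{1}{798790} = 305543 \cdot \frac{1}{798790} = \frac{305543}{798790}$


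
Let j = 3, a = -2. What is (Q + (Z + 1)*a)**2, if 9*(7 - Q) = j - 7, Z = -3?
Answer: 10609/81 ≈ 130.98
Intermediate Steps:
Q = 67/9 (Q = 7 - (3 - 7)/9 = 7 - 1/9*(-4) = 7 + 4/9 = 67/9 ≈ 7.4444)
(Q + (Z + 1)*a)**2 = (67/9 + (-3 + 1)*(-2))**2 = (67/9 - 2*(-2))**2 = (67/9 + 4)**2 = (103/9)**2 = 10609/81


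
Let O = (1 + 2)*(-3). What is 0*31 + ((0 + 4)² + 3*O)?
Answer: -11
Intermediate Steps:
O = -9 (O = 3*(-3) = -9)
0*31 + ((0 + 4)² + 3*O) = 0*31 + ((0 + 4)² + 3*(-9)) = 0 + (4² - 27) = 0 + (16 - 27) = 0 - 11 = -11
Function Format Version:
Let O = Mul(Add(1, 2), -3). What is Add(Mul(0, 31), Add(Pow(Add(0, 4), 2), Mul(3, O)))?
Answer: -11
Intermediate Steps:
O = -9 (O = Mul(3, -3) = -9)
Add(Mul(0, 31), Add(Pow(Add(0, 4), 2), Mul(3, O))) = Add(Mul(0, 31), Add(Pow(Add(0, 4), 2), Mul(3, -9))) = Add(0, Add(Pow(4, 2), -27)) = Add(0, Add(16, -27)) = Add(0, -11) = -11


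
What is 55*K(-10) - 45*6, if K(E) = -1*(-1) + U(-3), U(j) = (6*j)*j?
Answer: 2755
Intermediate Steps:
U(j) = 6*j²
K(E) = 55 (K(E) = -1*(-1) + 6*(-3)² = 1 + 6*9 = 1 + 54 = 55)
55*K(-10) - 45*6 = 55*55 - 45*6 = 3025 - 270 = 2755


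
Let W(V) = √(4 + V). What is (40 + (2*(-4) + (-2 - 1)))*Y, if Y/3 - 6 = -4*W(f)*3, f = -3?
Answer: -522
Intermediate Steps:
Y = -18 (Y = 18 + 3*(-4*√(4 - 3)*3) = 18 + 3*(-4*√1*3) = 18 + 3*(-4*1*3) = 18 + 3*(-4*3) = 18 + 3*(-12) = 18 - 36 = -18)
(40 + (2*(-4) + (-2 - 1)))*Y = (40 + (2*(-4) + (-2 - 1)))*(-18) = (40 + (-8 - 3))*(-18) = (40 - 11)*(-18) = 29*(-18) = -522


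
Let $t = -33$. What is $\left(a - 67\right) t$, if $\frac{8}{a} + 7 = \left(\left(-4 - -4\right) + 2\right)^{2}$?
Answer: $2299$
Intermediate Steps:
$a = - \frac{8}{3}$ ($a = \frac{8}{-7 + \left(\left(-4 - -4\right) + 2\right)^{2}} = \frac{8}{-7 + \left(\left(-4 + 4\right) + 2\right)^{2}} = \frac{8}{-7 + \left(0 + 2\right)^{2}} = \frac{8}{-7 + 2^{2}} = \frac{8}{-7 + 4} = \frac{8}{-3} = 8 \left(- \frac{1}{3}\right) = - \frac{8}{3} \approx -2.6667$)
$\left(a - 67\right) t = \left(- \frac{8}{3} - 67\right) \left(-33\right) = \left(- \frac{209}{3}\right) \left(-33\right) = 2299$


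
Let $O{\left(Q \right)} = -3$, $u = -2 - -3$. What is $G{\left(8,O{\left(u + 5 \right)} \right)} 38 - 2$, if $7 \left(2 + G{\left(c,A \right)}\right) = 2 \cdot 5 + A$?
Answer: $-40$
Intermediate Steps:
$u = 1$ ($u = -2 + 3 = 1$)
$G{\left(c,A \right)} = - \frac{4}{7} + \frac{A}{7}$ ($G{\left(c,A \right)} = -2 + \frac{2 \cdot 5 + A}{7} = -2 + \frac{10 + A}{7} = -2 + \left(\frac{10}{7} + \frac{A}{7}\right) = - \frac{4}{7} + \frac{A}{7}$)
$G{\left(8,O{\left(u + 5 \right)} \right)} 38 - 2 = \left(- \frac{4}{7} + \frac{1}{7} \left(-3\right)\right) 38 - 2 = \left(- \frac{4}{7} - \frac{3}{7}\right) 38 - 2 = \left(-1\right) 38 - 2 = -38 - 2 = -40$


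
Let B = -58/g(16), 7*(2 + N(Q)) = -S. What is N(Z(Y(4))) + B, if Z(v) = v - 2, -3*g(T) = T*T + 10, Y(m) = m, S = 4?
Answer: -255/133 ≈ -1.9173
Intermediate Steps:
g(T) = -10/3 - T²/3 (g(T) = -(T*T + 10)/3 = -(T² + 10)/3 = -(10 + T²)/3 = -10/3 - T²/3)
Z(v) = -2 + v
N(Q) = -18/7 (N(Q) = -2 + (-1*4)/7 = -2 + (⅐)*(-4) = -2 - 4/7 = -18/7)
B = 87/133 (B = -58/(-10/3 - ⅓*16²) = -58/(-10/3 - ⅓*256) = -58/(-10/3 - 256/3) = -58/(-266/3) = -58*(-3/266) = 87/133 ≈ 0.65414)
N(Z(Y(4))) + B = -18/7 + 87/133 = -255/133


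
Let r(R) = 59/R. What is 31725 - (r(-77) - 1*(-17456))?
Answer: 1098772/77 ≈ 14270.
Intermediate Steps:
31725 - (r(-77) - 1*(-17456)) = 31725 - (59/(-77) - 1*(-17456)) = 31725 - (59*(-1/77) + 17456) = 31725 - (-59/77 + 17456) = 31725 - 1*1344053/77 = 31725 - 1344053/77 = 1098772/77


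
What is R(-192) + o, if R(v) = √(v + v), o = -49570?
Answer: -49570 + 8*I*√6 ≈ -49570.0 + 19.596*I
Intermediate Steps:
R(v) = √2*√v (R(v) = √(2*v) = √2*√v)
R(-192) + o = √2*√(-192) - 49570 = √2*(8*I*√3) - 49570 = 8*I*√6 - 49570 = -49570 + 8*I*√6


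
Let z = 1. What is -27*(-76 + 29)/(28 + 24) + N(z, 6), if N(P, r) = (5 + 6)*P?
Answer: 1841/52 ≈ 35.404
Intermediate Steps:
N(P, r) = 11*P
-27*(-76 + 29)/(28 + 24) + N(z, 6) = -27*(-76 + 29)/(28 + 24) + 11*1 = -(-1269)/52 + 11 = -27*(-47/52) + 11 = 1269/52 + 11 = 1841/52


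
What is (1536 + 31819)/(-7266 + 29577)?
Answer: 33355/22311 ≈ 1.4950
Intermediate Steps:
(1536 + 31819)/(-7266 + 29577) = 33355/22311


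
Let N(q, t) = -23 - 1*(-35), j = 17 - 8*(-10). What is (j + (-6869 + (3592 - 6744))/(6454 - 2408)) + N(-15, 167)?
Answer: 430993/4046 ≈ 106.52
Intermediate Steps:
j = 97 (j = 17 + 80 = 97)
N(q, t) = 12 (N(q, t) = -23 + 35 = 12)
(j + (-6869 + (3592 - 6744))/(6454 - 2408)) + N(-15, 167) = (97 + (-6869 + (3592 - 6744))/(6454 - 2408)) + 12 = (97 + (-6869 - 3152)/4046) + 12 = (97 - 10021*1/4046) + 12 = (97 - 10021/4046) + 12 = 382441/4046 + 12 = 430993/4046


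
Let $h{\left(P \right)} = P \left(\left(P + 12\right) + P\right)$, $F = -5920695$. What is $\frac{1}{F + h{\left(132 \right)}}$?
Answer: $- \frac{1}{5884263} \approx -1.6994 \cdot 10^{-7}$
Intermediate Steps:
$h{\left(P \right)} = P \left(12 + 2 P\right)$ ($h{\left(P \right)} = P \left(\left(12 + P\right) + P\right) = P \left(12 + 2 P\right)$)
$\frac{1}{F + h{\left(132 \right)}} = \frac{1}{-5920695 + 2 \cdot 132 \left(6 + 132\right)} = \frac{1}{-5920695 + 2 \cdot 132 \cdot 138} = \frac{1}{-5920695 + 36432} = \frac{1}{-5884263} = - \frac{1}{5884263}$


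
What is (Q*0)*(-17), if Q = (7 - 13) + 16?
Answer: 0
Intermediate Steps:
Q = 10 (Q = -6 + 16 = 10)
(Q*0)*(-17) = (10*0)*(-17) = 0*(-17) = 0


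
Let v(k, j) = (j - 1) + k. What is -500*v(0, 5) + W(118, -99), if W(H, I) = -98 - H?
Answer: -2216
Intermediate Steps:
v(k, j) = -1 + j + k (v(k, j) = (-1 + j) + k = -1 + j + k)
-500*v(0, 5) + W(118, -99) = -500*(-1 + 5 + 0) + (-98 - 1*118) = -500*4 + (-98 - 118) = -2000 - 216 = -2216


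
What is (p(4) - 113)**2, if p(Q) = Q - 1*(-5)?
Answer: 10816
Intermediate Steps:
p(Q) = 5 + Q (p(Q) = Q + 5 = 5 + Q)
(p(4) - 113)**2 = ((5 + 4) - 113)**2 = (9 - 113)**2 = (-104)**2 = 10816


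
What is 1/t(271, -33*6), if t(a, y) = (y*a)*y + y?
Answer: 1/10624086 ≈ 9.4126e-8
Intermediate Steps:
t(a, y) = y + a*y² (t(a, y) = (a*y)*y + y = a*y² + y = y + a*y²)
1/t(271, -33*6) = 1/((-33*6)*(1 + 271*(-33*6))) = 1/(-198*(1 + 271*(-198))) = 1/(-198*(1 - 53658)) = 1/(-198*(-53657)) = 1/10624086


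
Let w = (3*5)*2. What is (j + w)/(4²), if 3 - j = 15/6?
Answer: 61/32 ≈ 1.9063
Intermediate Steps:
j = ½ (j = 3 - 15/6 = 3 - 1*5/2 = 3 - 5/2 = ½ ≈ 0.50000)
w = 30 (w = 15*2 = 30)
(j + w)/(4²) = (½ + 30)/(4²) = (61/2)/16 = (1/16)*(61/2) = 61/32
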